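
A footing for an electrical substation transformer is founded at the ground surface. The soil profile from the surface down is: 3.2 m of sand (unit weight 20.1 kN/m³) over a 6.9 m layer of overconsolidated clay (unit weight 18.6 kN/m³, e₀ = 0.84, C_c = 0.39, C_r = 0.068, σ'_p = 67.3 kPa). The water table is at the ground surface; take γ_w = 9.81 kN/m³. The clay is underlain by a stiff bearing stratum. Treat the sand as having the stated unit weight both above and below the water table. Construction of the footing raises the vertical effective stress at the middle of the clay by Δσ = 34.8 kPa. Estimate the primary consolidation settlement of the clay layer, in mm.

Mid-depth of clay below the ground surface: z = 3.2 + 6.9/2 = 6.65 m.
Total vertical stress at mid-clay: σ_v = 20.1×3.2 + 18.6×3.45 = 128.49 kPa.
Pore pressure: u = 9.81×(6.65 − 0) = 65.237 kPa.
Initial effective stress: σ'_0 = σ_v − u = 128.49 − 65.237 = 63.253 kPa.
Final effective stress: σ'_f = 63.253 + 34.8 = 98.053 kPa.
σ'_f = 98.053 > σ'_p = 67.3 kPa, so the stress path crosses the preconsolidation pressure — recompression up to σ'_p, then virgin compression beyond:
S_c = H/(1+e₀)·[C_r·log₁₀(σ'_p/σ'_0) + C_c·log₁₀(σ'_f/σ'_p)]
    = 6.9/1.84 × [0.068×log₁₀(67.3/63.253) + 0.39×log₁₀(98.053/67.3)]
    = 3.75 × [0.0018315 + 0.063744] = 0.2459 m

S_c ≈ 246 mm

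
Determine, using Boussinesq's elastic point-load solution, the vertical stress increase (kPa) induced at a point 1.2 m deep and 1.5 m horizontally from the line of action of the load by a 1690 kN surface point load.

Δσ_z ≈ 53.3 kPa

Boussinesq vertical stress below a point load on an elastic half-space:
Δσ_z = 3P/(2πz²) · [1 + (r/z)²]^(−5/2)
r/z = 1.5/1.2 = 1.25; [1+(r/z)²]^(−5/2) = 0.095135.
Δσ_z = 3×1690/(2π×1.2²) × 0.095135 = 560.36 × 0.095135 = 53.31 kPa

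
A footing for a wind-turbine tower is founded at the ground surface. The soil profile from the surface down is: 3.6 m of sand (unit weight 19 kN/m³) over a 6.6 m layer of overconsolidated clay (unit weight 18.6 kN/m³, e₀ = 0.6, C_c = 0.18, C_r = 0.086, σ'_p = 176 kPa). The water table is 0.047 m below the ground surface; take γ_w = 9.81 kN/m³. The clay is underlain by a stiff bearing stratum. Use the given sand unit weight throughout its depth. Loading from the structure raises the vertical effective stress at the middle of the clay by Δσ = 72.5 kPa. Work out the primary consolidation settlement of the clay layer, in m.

Mid-depth of clay below the ground surface: z = 3.6 + 6.6/2 = 6.9 m.
Total vertical stress at mid-clay: σ_v = 19×3.6 + 18.6×3.3 = 129.78 kPa.
Pore pressure: u = 9.81×(6.9 − 0.047) = 67.228 kPa.
Initial effective stress: σ'_0 = σ_v − u = 129.78 − 67.228 = 62.552 kPa.
Final effective stress: σ'_f = 62.552 + 72.5 = 135.05 kPa.
σ'_f = 135.05 ≤ σ'_p = 176 kPa, so the clay remains overconsolidated and only the recompression index applies:
S_c = C_r·H/(1+e₀)·log₁₀(σ'_f/σ'_0) = 0.086×6.6/1.6×log₁₀(135.05/62.552)
    = 0.35475 × 0.33425 = 0.1186 m

S_c ≈ 0.119 m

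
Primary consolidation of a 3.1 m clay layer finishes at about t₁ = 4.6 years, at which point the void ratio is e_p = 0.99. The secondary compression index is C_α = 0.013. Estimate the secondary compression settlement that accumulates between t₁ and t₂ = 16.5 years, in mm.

S_s ≈ 11.2 mm

Secondary compression: S_s = C_α·H/(1+e_p)·log₁₀(t₂/t₁)
S_s = 0.013×3.1/(1+0.99)×log₁₀(16.5/4.6)
    = 0.02025 × 0.5547 = 0.01123 m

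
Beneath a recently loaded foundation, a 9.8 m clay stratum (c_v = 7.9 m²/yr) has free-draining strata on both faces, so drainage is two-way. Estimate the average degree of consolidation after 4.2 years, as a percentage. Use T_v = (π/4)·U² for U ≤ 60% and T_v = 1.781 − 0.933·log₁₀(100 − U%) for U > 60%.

U ≈ 97.3 %

Drainage path length: H_d = H/2 = 4.9 m (double drainage).
T_v = c_v·t/H_d² = 7.9×4.2/4.9² = 1.3819.
T_v = 1.3819 corresponds to the U > 60% branch:
U = 1 − 10^((1.781 − T_v)/0.933)/100 = 0.9732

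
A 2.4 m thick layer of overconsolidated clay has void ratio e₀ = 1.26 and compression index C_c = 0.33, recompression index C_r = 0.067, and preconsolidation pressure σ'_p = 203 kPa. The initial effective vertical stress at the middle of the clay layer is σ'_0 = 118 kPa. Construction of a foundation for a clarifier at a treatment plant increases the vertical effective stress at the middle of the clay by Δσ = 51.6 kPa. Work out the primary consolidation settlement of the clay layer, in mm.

Final effective stress: σ'_f = 118 + 51.6 = 169.6 kPa.
σ'_f = 169.6 ≤ σ'_p = 203 kPa, so the clay remains overconsolidated and only the recompression index applies:
S_c = C_r·H/(1+e₀)·log₁₀(σ'_f/σ'_0) = 0.067×2.4/2.26×log₁₀(169.6/118)
    = 0.071147 × 0.15754 = 0.01121 m

S_c ≈ 11.2 mm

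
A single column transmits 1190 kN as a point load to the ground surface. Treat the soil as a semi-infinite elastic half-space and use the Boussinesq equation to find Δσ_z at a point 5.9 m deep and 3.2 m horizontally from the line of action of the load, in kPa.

Δσ_z ≈ 8.57 kPa

Boussinesq vertical stress below a point load on an elastic half-space:
Δσ_z = 3P/(2πz²) · [1 + (r/z)²]^(−5/2)
r/z = 3.2/5.9 = 0.54237; [1+(r/z)²]^(−5/2) = 0.52484.
Δσ_z = 3×1190/(2π×5.9²) × 0.52484 = 16.322 × 0.52484 = 8.566 kPa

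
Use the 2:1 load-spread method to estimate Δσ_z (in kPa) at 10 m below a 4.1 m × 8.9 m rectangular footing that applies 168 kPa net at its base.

Δσ_z ≈ 23 kPa

By the 2:1 method the load spreads at 1 horizontal : 2 vertical, so at depth z the loaded area has grown by z in each plan dimension:
Δσ = qBL/((B+z)(L+z)) = 168×4.1×8.9/((4.1+10)(8.9+10)) = 23.004 kPa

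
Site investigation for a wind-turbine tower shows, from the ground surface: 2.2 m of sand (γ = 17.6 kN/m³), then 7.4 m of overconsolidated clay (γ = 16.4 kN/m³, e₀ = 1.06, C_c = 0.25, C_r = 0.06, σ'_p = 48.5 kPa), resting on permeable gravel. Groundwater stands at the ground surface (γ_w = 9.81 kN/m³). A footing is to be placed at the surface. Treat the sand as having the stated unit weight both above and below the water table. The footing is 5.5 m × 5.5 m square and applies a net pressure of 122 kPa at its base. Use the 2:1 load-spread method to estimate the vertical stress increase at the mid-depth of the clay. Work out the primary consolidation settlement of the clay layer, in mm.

Mid-depth of clay below the ground surface: z = 2.2 + 7.4/2 = 5.9 m.
Total vertical stress at mid-clay: σ_v = 17.6×2.2 + 16.4×3.7 = 99.4 kPa.
Pore pressure: u = 9.81×(5.9 − 0) = 57.879 kPa.
Initial effective stress: σ'_0 = σ_v − u = 99.4 − 57.879 = 41.521 kPa.
Stress increase at mid-clay by the 2:1 spreading method:
Δσ = qBL/((B+z)(L+z)) = 122×5.5×5.5/((5.5+5.9)(5.5+5.9)) = 28.397 kPa
Final effective stress: σ'_f = 41.521 + 28.397 = 69.918 kPa.
σ'_f = 69.918 > σ'_p = 48.5 kPa, so the stress path crosses the preconsolidation pressure — recompression up to σ'_p, then virgin compression beyond:
S_c = H/(1+e₀)·[C_r·log₁₀(σ'_p/σ'_0) + C_c·log₁₀(σ'_f/σ'_p)]
    = 7.4/2.06 × [0.06×log₁₀(48.5/41.521) + 0.25×log₁₀(69.918/48.5)]
    = 3.5922 × [0.0040484 + 0.039712] = 0.1572 m

S_c ≈ 157 mm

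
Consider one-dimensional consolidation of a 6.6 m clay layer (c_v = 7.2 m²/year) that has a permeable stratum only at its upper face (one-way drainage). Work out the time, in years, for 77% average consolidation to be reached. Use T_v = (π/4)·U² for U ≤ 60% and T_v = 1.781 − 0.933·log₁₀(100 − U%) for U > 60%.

t ≈ 3.09 years

Drainage path length: H_d = H = 6.6 m (single drainage).
U > 60%: T_v = 1.781 − 0.933·log₁₀(100 − 77) = 0.51051.
t = T_v·H_d²/c_v = 0.51051×6.6²/7.2 = 3.089 years.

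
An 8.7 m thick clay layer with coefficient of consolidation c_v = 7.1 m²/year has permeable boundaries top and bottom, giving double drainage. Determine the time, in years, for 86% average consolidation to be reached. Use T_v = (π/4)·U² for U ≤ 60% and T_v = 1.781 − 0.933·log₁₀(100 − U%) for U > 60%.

t ≈ 1.9 years

Drainage path length: H_d = H/2 = 4.35 m (double drainage).
U > 60%: T_v = 1.781 − 0.933·log₁₀(100 − 86) = 0.71166.
t = T_v·H_d²/c_v = 0.71166×4.35²/7.1 = 1.897 years.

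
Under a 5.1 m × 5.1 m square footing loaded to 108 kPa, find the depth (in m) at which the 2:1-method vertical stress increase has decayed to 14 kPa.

z ≈ 9.07 m

2:1 spreading — at depth z the loaded area has grown by z in each plan dimension:
qB²/(B+z)² = Δσ_z ⇒ z = B(√(q/Δσ_z) − 1) = 5.1×(√(108/14) − 1) = 9.065 m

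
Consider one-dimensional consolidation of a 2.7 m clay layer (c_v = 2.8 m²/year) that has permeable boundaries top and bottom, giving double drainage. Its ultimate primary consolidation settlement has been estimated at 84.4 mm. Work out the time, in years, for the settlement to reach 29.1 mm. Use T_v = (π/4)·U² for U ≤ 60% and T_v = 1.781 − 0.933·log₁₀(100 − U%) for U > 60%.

Drainage path length: H_d = H/2 = 1.35 m (double drainage).
U = S(t)/S_ult = 29.1/84.4 = 0.3448.
U ≤ 60%: T_v = (π/4)·U² = (π/4)×0.34479² = 0.093366.
t = T_v·H_d²/c_v = 0.093366×1.35²/2.8 = 0.06077 years.

t ≈ 0.0608 years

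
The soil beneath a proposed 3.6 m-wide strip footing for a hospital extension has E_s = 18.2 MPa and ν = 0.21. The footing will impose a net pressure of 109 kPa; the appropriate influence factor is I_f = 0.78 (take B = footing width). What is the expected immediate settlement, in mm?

S_e ≈ 16.1 mm

Immediate (elastic) settlement: S_e = q·B·(1−ν²)/E_s · I_f.
E_s = 18.2 MPa = 18200 kPa.
S_e = 109 × 3.6 × (1 − 0.21²) / 18200 × 0.78
    = 109 × 3.6 × 0.9559 / 18200 × 0.78
    = 0.01608 m = 16.08 mm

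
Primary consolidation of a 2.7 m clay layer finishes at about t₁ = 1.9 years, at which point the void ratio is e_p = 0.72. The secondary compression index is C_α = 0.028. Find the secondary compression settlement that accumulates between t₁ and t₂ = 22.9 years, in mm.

Secondary compression: S_s = C_α·H/(1+e_p)·log₁₀(t₂/t₁)
S_s = 0.028×2.7/(1+0.72)×log₁₀(22.9/1.9)
    = 0.04395 × 1.081 = 0.04752 m

S_s ≈ 47.5 mm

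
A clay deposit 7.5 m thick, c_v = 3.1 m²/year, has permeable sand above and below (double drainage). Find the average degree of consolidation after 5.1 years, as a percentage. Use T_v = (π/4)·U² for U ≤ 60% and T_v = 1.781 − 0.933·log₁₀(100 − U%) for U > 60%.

Drainage path length: H_d = H/2 = 3.75 m (double drainage).
T_v = c_v·t/H_d² = 3.1×5.1/3.75² = 1.1243.
T_v = 1.1243 corresponds to the U > 60% branch:
U = 1 − 10^((1.781 − T_v)/0.933)/100 = 0.9494

U ≈ 94.9 %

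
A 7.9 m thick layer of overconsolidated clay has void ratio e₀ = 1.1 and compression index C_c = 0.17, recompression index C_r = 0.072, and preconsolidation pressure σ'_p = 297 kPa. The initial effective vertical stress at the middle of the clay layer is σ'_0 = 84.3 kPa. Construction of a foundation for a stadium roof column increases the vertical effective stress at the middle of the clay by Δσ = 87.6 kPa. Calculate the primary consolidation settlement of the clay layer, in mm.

S_c ≈ 83.8 mm

Final effective stress: σ'_f = 84.3 + 87.6 = 171.9 kPa.
σ'_f = 171.9 ≤ σ'_p = 297 kPa, so the clay remains overconsolidated and only the recompression index applies:
S_c = C_r·H/(1+e₀)·log₁₀(σ'_f/σ'_0) = 0.072×7.9/2.1×log₁₀(171.9/84.3)
    = 0.27086 × 0.30945 = 0.08382 m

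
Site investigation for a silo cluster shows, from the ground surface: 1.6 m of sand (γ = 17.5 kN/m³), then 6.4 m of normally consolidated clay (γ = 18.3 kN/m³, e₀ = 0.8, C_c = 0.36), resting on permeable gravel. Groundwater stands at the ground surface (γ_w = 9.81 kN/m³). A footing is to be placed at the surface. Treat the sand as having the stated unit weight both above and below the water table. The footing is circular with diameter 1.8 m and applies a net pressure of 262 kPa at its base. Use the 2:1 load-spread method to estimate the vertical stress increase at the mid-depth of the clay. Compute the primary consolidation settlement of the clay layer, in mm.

S_c ≈ 223 mm

Mid-depth of clay below the ground surface: z = 1.6 + 6.4/2 = 4.8 m.
Total vertical stress at mid-clay: σ_v = 17.5×1.6 + 18.3×3.2 = 86.56 kPa.
Pore pressure: u = 9.81×(4.8 − 0) = 47.088 kPa.
Initial effective stress: σ'_0 = σ_v − u = 86.56 − 47.088 = 39.472 kPa.
Stress increase at mid-clay by the 2:1 spreading method:
Δσ ≈ qD²/(D+z)² = 262×1.8²/(1.8+4.8)² = 19.488 kPa
Final effective stress: σ'_f = σ'_0 + Δσ = 39.472 + 19.488 = 58.96 kPa.
Normally consolidated clay, so the full stress increment lies on the virgin compression line:
S_c = C_c·H/(1+e₀)·log₁₀(σ'_f/σ'_0) = 0.36×6.4/(1+0.8)×log₁₀(58.96/39.472)
    = 1.28 × 0.17427 = 0.2231 m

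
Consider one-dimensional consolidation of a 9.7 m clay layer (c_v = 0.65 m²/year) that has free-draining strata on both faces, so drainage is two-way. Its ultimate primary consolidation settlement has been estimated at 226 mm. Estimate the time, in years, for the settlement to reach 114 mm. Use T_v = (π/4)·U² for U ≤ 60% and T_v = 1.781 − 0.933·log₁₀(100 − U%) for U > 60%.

Drainage path length: H_d = H/2 = 4.85 m (double drainage).
U = S(t)/S_ult = 114/226 = 0.5044.
U ≤ 60%: T_v = (π/4)·U² = (π/4)×0.50442² = 0.19984.
t = T_v·H_d²/c_v = 0.19984×4.85²/0.65 = 7.232 years.

t ≈ 7.23 years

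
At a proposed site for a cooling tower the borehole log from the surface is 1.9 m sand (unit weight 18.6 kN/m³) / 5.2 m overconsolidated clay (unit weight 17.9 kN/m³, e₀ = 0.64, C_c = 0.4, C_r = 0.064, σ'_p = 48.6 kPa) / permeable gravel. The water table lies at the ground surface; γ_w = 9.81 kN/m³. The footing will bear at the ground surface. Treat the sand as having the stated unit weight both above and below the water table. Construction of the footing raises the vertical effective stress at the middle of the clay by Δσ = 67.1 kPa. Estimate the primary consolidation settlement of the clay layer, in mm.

Mid-depth of clay below the ground surface: z = 1.9 + 5.2/2 = 4.5 m.
Total vertical stress at mid-clay: σ_v = 18.6×1.9 + 17.9×2.6 = 81.88 kPa.
Pore pressure: u = 9.81×(4.5 − 0) = 44.145 kPa.
Initial effective stress: σ'_0 = σ_v − u = 81.88 − 44.145 = 37.735 kPa.
Final effective stress: σ'_f = 37.735 + 67.1 = 104.83 kPa.
σ'_f = 104.83 > σ'_p = 48.6 kPa, so the stress path crosses the preconsolidation pressure — recompression up to σ'_p, then virgin compression beyond:
S_c = H/(1+e₀)·[C_r·log₁₀(σ'_p/σ'_0) + C_c·log₁₀(σ'_f/σ'_p)]
    = 5.2/1.64 × [0.064×log₁₀(48.6/37.735) + 0.4×log₁₀(104.83/48.6)]
    = 3.1707 × [0.0070331 + 0.13354] = 0.4457 m

S_c ≈ 446 mm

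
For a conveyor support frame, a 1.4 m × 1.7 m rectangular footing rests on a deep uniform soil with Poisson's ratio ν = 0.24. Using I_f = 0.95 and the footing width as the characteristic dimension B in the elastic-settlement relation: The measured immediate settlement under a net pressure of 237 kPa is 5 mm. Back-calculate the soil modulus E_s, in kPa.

S_e = q·B·(1−ν²)/E_s · I_f  ⇒  E_s = q·B·(1−ν²)·I_f / S_e.
E_s = 237 × 1.4 × 0.9424 × 0.95 / 0.005 = 59410 kPa

E_s ≈ 59400 kPa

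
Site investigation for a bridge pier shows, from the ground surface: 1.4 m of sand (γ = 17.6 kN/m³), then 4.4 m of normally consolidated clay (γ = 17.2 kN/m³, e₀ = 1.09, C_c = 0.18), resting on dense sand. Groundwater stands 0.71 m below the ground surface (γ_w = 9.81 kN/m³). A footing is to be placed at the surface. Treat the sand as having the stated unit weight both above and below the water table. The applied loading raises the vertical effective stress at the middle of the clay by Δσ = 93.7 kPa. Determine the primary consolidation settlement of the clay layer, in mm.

Mid-depth of clay below the ground surface: z = 1.4 + 4.4/2 = 3.6 m.
Total vertical stress at mid-clay: σ_v = 17.6×1.4 + 17.2×2.2 = 62.48 kPa.
Pore pressure: u = 9.81×(3.6 − 0.71) = 28.351 kPa.
Initial effective stress: σ'_0 = σ_v − u = 62.48 − 28.351 = 34.129 kPa.
Final effective stress: σ'_f = σ'_0 + Δσ = 34.129 + 93.7 = 127.83 kPa.
Normally consolidated clay, so the full stress increment lies on the virgin compression line:
S_c = C_c·H/(1+e₀)·log₁₀(σ'_f/σ'_0) = 0.18×4.4/(1+1.09)×log₁₀(127.83/34.129)
    = 0.37895 × 0.57351 = 0.2173 m

S_c ≈ 217 mm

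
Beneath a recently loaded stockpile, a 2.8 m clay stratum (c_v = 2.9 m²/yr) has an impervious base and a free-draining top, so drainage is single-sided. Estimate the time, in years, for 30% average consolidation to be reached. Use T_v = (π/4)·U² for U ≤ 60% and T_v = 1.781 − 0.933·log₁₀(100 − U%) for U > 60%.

Drainage path length: H_d = H = 2.8 m (single drainage).
U ≤ 60%: T_v = (π/4)·U² = (π/4)×0.3² = 0.070686.
t = T_v·H_d²/c_v = 0.070686×2.8²/2.9 = 0.1911 years.

t ≈ 0.191 years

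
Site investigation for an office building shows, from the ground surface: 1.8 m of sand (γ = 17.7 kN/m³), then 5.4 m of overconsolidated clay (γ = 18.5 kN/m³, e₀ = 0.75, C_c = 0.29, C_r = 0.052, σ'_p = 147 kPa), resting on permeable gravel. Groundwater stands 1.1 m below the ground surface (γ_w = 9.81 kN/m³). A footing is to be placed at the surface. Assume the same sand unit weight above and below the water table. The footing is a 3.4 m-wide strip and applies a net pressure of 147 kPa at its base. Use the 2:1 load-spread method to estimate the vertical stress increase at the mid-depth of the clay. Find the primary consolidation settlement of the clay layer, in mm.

S_c ≈ 58.2 mm

Mid-depth of clay below the ground surface: z = 1.8 + 5.4/2 = 4.5 m.
Total vertical stress at mid-clay: σ_v = 17.7×1.8 + 18.5×2.7 = 81.81 kPa.
Pore pressure: u = 9.81×(4.5 − 1.1) = 33.354 kPa.
Initial effective stress: σ'_0 = σ_v − u = 81.81 − 33.354 = 48.456 kPa.
Stress increase at mid-clay by the 2:1 spreading method:
Δσ = qB/(B+z) = 147×3.4/(3.4+4.5) = 63.266 kPa
Final effective stress: σ'_f = 48.456 + 63.266 = 111.72 kPa.
σ'_f = 111.72 ≤ σ'_p = 147 kPa, so the clay remains overconsolidated and only the recompression index applies:
S_c = C_r·H/(1+e₀)·log₁₀(σ'_f/σ'_0) = 0.052×5.4/1.75×log₁₀(111.72/48.456)
    = 0.16046 × 0.36278 = 0.05821 m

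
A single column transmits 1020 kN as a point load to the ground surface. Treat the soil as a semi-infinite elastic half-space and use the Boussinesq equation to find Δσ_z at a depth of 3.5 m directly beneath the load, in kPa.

Δσ_z ≈ 39.8 kPa

Boussinesq vertical stress below a point load on an elastic half-space:
Δσ_z = 3P/(2πz²) · [1 + (r/z)²]^(−5/2)
r/z = 0/3.5 = 0; [1+(r/z)²]^(−5/2) = 1.
Δσ_z = 3×1020/(2π×3.5²) × 1 = 39.756 × 1 = 39.76 kPa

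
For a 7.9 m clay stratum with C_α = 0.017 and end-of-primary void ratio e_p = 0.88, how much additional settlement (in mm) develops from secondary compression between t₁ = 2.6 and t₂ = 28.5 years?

S_s ≈ 74.3 mm

Secondary compression: S_s = C_α·H/(1+e_p)·log₁₀(t₂/t₁)
S_s = 0.017×7.9/(1+0.88)×log₁₀(28.5/2.6)
    = 0.07144 × 1.04 = 0.07428 m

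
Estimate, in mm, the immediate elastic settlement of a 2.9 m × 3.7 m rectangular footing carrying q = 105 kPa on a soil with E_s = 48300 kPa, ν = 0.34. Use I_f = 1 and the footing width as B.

S_e ≈ 5.58 mm

Immediate (elastic) settlement: S_e = q·B·(1−ν²)/E_s · I_f.
S_e = 105 × 2.9 × (1 − 0.34²) / 48300 × 1
    = 105 × 2.9 × 0.8844 / 48300 × 1
    = 0.005576 m = 5.576 mm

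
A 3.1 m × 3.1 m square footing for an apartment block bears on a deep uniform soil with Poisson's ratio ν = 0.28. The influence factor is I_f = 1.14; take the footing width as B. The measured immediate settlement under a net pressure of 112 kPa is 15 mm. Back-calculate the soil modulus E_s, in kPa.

S_e = q·B·(1−ν²)/E_s · I_f  ⇒  E_s = q·B·(1−ν²)·I_f / S_e.
E_s = 112 × 3.1 × 0.9216 × 1.14 / 0.015 = 24320 kPa

E_s ≈ 24300 kPa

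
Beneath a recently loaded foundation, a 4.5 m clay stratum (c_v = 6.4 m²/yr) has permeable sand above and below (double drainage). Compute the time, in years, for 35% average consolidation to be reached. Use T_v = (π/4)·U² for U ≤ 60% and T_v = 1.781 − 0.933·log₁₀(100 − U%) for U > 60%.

Drainage path length: H_d = H/2 = 2.25 m (double drainage).
U ≤ 60%: T_v = (π/4)·U² = (π/4)×0.35² = 0.096211.
t = T_v·H_d²/c_v = 0.096211×2.25²/6.4 = 0.0761 years.

t ≈ 0.0761 years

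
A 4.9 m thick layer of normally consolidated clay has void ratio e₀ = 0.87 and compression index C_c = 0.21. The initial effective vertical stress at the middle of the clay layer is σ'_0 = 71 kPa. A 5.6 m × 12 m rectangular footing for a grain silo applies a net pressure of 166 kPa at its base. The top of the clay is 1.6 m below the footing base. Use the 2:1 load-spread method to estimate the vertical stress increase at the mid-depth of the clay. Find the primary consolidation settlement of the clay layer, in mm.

S_c ≈ 167 mm

Mid-depth of clay below the footing base: z = 1.6 + 4.9/2 = 4.05 m.
Stress increase at mid-clay by the 2:1 spreading method:
Δσ = qBL/((B+z)(L+z)) = 166×5.6×12/((5.6+4.05)(12+4.05)) = 72.024 kPa
Final effective stress: σ'_f = σ'_0 + Δσ = 71 + 72.024 = 143.02 kPa.
Normally consolidated clay, so the full stress increment lies on the virgin compression line:
S_c = C_c·H/(1+e₀)·log₁₀(σ'_f/σ'_0) = 0.21×4.9/(1+0.87)×log₁₀(143.02/71)
    = 0.55027 × 0.30414 = 0.1674 m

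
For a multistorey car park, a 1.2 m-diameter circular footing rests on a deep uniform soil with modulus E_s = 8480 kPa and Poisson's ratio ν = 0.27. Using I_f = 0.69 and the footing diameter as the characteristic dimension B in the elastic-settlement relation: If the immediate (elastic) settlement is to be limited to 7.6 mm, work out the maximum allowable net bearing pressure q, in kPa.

S_e = q·B·(1−ν²)/E_s · I_f  ⇒  q = S_e·E_s / (B·(1−ν²)·I_f).
q = 0.0076 × 8480 / (1.2 × 0.9271 × 0.69) = 83.96 kPa

q ≈ 84 kPa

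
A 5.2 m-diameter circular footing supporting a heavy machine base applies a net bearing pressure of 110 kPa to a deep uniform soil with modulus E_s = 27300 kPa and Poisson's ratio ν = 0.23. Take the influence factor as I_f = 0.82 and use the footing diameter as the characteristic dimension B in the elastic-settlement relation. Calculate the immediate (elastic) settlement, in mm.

Immediate (elastic) settlement: S_e = q·B·(1−ν²)/E_s · I_f.
S_e = 110 × 5.2 × (1 − 0.23²) / 27300 × 0.82
    = 110 × 5.2 × 0.9471 / 27300 × 0.82
    = 0.01627 m = 16.27 mm

S_e ≈ 16.3 mm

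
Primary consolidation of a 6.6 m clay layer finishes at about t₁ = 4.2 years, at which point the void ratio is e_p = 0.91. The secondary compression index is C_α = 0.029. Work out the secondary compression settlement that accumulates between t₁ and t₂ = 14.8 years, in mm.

Secondary compression: S_s = C_α·H/(1+e_p)·log₁₀(t₂/t₁)
S_s = 0.029×6.6/(1+0.91)×log₁₀(14.8/4.2)
    = 0.1002 × 0.547 = 0.05482 m

S_s ≈ 54.8 mm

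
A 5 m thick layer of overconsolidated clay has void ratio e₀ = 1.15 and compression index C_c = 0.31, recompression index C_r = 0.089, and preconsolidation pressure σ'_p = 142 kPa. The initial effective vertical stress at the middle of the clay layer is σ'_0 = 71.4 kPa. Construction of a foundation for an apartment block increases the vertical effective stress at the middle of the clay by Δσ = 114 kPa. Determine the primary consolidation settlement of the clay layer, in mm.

S_c ≈ 145 mm

Final effective stress: σ'_f = 71.4 + 114 = 185.4 kPa.
σ'_f = 185.4 > σ'_p = 142 kPa, so the stress path crosses the preconsolidation pressure — recompression up to σ'_p, then virgin compression beyond:
S_c = H/(1+e₀)·[C_r·log₁₀(σ'_p/σ'_0) + C_c·log₁₀(σ'_f/σ'_p)]
    = 5/2.15 × [0.089×log₁₀(142/71.4) + 0.31×log₁₀(185.4/142)]
    = 2.3256 × [0.026575 + 0.035905] = 0.1453 m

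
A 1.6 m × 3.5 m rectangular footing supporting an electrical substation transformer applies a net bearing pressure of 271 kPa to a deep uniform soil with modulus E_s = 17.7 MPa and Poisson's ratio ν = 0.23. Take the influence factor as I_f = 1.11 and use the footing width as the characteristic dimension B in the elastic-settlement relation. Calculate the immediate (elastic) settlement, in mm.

Immediate (elastic) settlement: S_e = q·B·(1−ν²)/E_s · I_f.
E_s = 17.7 MPa = 17700 kPa.
S_e = 271 × 1.6 × (1 − 0.23²) / 17700 × 1.11
    = 271 × 1.6 × 0.9471 / 17700 × 1.11
    = 0.02575 m = 25.75 mm

S_e ≈ 25.8 mm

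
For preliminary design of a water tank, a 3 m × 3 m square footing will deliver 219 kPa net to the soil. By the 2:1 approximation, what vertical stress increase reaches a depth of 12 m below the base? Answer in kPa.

By the 2:1 method the load spreads at 1 horizontal : 2 vertical, so at depth z the loaded area has grown by z in each plan dimension:
Δσ = qBL/((B+z)(L+z)) = 219×3×3/((3+12)(3+12)) = 8.76 kPa

Δσ_z ≈ 8.76 kPa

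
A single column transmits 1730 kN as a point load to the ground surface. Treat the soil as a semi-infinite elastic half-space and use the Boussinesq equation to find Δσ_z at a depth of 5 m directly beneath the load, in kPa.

Δσ_z ≈ 33 kPa

Boussinesq vertical stress below a point load on an elastic half-space:
Δσ_z = 3P/(2πz²) · [1 + (r/z)²]^(−5/2)
r/z = 0/5 = 0; [1+(r/z)²]^(−5/2) = 1.
Δσ_z = 3×1730/(2π×5²) × 1 = 33.041 × 1 = 33.04 kPa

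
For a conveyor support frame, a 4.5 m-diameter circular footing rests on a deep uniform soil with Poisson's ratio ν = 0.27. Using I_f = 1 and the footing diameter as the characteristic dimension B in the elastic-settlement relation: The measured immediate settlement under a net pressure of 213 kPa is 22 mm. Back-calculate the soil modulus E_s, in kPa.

S_e = q·B·(1−ν²)/E_s · I_f  ⇒  E_s = q·B·(1−ν²)·I_f / S_e.
E_s = 213 × 4.5 × 0.9271 × 1 / 0.022 = 40390 kPa

E_s ≈ 40400 kPa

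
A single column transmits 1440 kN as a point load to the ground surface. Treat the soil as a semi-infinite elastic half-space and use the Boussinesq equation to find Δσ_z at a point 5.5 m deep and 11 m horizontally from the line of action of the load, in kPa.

Δσ_z ≈ 0.407 kPa

Boussinesq vertical stress below a point load on an elastic half-space:
Δσ_z = 3P/(2πz²) · [1 + (r/z)²]^(−5/2)
r/z = 11/5.5 = 2; [1+(r/z)²]^(−5/2) = 0.017889.
Δσ_z = 3×1440/(2π×5.5²) × 0.017889 = 22.729 × 0.017889 = 0.4066 kPa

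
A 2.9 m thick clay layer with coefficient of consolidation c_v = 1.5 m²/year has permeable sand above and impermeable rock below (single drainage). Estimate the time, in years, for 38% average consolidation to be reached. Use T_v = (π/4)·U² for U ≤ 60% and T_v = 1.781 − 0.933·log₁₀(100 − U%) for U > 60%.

Drainage path length: H_d = H = 2.9 m (single drainage).
U ≤ 60%: T_v = (π/4)·U² = (π/4)×0.38² = 0.11341.
t = T_v·H_d²/c_v = 0.11341×2.9²/1.5 = 0.6359 years.

t ≈ 0.636 years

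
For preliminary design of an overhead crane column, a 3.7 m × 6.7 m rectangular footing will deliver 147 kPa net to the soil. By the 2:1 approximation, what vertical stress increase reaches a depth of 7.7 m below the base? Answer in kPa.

By the 2:1 method the load spreads at 1 horizontal : 2 vertical, so at depth z the loaded area has grown by z in each plan dimension:
Δσ = qBL/((B+z)(L+z)) = 147×3.7×6.7/((3.7+7.7)(6.7+7.7)) = 22.199 kPa

Δσ_z ≈ 22.2 kPa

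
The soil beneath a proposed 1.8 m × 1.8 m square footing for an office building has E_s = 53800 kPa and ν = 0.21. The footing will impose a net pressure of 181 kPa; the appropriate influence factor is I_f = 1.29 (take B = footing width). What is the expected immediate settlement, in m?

Immediate (elastic) settlement: S_e = q·B·(1−ν²)/E_s · I_f.
S_e = 181 × 1.8 × (1 − 0.21²) / 53800 × 1.29
    = 181 × 1.8 × 0.9559 / 53800 × 1.29
    = 0.007467 m

S_e ≈ 0.00747 m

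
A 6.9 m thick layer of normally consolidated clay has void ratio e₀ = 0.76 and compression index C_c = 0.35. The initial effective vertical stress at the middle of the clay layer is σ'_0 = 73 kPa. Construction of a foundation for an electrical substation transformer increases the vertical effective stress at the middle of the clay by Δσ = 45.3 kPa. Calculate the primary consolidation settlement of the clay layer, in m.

S_c ≈ 0.288 m

Final effective stress: σ'_f = σ'_0 + Δσ = 73 + 45.3 = 118.3 kPa.
Normally consolidated clay, so the full stress increment lies on the virgin compression line:
S_c = C_c·H/(1+e₀)·log₁₀(σ'_f/σ'_0) = 0.35×6.9/(1+0.76)×log₁₀(118.3/73)
    = 1.3722 × 0.20966 = 0.2877 m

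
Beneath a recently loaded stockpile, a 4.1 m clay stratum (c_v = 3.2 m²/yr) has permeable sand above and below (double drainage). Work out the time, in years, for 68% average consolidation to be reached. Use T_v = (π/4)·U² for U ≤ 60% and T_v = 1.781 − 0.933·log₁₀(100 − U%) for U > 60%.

t ≈ 0.495 years

Drainage path length: H_d = H/2 = 2.05 m (double drainage).
U > 60%: T_v = 1.781 − 0.933·log₁₀(100 − 68) = 0.3767.
t = T_v·H_d²/c_v = 0.3767×2.05²/3.2 = 0.4947 years.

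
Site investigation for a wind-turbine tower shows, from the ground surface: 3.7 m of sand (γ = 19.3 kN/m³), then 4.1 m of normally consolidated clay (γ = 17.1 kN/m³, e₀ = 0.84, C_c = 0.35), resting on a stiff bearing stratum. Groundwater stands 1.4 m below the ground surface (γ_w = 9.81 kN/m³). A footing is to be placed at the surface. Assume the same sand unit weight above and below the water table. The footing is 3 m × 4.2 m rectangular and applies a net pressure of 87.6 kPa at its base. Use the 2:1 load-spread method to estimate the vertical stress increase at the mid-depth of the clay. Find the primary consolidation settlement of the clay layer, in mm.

Mid-depth of clay below the ground surface: z = 3.7 + 4.1/2 = 5.75 m.
Total vertical stress at mid-clay: σ_v = 19.3×3.7 + 17.1×2.05 = 106.47 kPa.
Pore pressure: u = 9.81×(5.75 − 1.4) = 42.673 kPa.
Initial effective stress: σ'_0 = σ_v − u = 106.47 − 42.673 = 63.797 kPa.
Stress increase at mid-clay by the 2:1 spreading method:
Δσ = qBL/((B+z)(L+z)) = 87.6×3×4.2/((3+5.75)(4.2+5.75)) = 12.678 kPa
Final effective stress: σ'_f = σ'_0 + Δσ = 63.797 + 12.678 = 76.475 kPa.
Normally consolidated clay, so the full stress increment lies on the virgin compression line:
S_c = C_c·H/(1+e₀)·log₁₀(σ'_f/σ'_0) = 0.35×4.1/(1+0.84)×log₁₀(76.475/63.797)
    = 0.77989 × 0.078719 = 0.06139 m

S_c ≈ 61.4 mm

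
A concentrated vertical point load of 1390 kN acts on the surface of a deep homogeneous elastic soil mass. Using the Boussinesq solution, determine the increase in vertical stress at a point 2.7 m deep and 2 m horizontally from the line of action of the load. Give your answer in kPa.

Δσ_z ≈ 30.5 kPa

Boussinesq vertical stress below a point load on an elastic half-space:
Δσ_z = 3P/(2πz²) · [1 + (r/z)²]^(−5/2)
r/z = 2/2.7 = 0.74074; [1+(r/z)²]^(−5/2) = 0.33503.
Δσ_z = 3×1390/(2π×2.7²) × 0.33503 = 91.039 × 0.33503 = 30.5 kPa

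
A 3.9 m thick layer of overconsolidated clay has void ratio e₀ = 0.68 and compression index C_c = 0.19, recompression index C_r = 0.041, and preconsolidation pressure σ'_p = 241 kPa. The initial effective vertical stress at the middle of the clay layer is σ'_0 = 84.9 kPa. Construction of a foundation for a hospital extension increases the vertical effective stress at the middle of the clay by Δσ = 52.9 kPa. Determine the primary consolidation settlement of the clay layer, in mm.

Final effective stress: σ'_f = 84.9 + 52.9 = 137.8 kPa.
σ'_f = 137.8 ≤ σ'_p = 241 kPa, so the clay remains overconsolidated and only the recompression index applies:
S_c = C_r·H/(1+e₀)·log₁₀(σ'_f/σ'_0) = 0.041×3.9/1.68×log₁₀(137.8/84.9)
    = 0.095177 × 0.21034 = 0.02002 m

S_c ≈ 20 mm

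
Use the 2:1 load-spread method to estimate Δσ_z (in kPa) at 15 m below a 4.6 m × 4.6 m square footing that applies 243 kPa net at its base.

Δσ_z ≈ 13.4 kPa

By the 2:1 method the load spreads at 1 horizontal : 2 vertical, so at depth z the loaded area has grown by z in each plan dimension:
Δσ = qBL/((B+z)(L+z)) = 243×4.6×4.6/((4.6+15)(4.6+15)) = 13.385 kPa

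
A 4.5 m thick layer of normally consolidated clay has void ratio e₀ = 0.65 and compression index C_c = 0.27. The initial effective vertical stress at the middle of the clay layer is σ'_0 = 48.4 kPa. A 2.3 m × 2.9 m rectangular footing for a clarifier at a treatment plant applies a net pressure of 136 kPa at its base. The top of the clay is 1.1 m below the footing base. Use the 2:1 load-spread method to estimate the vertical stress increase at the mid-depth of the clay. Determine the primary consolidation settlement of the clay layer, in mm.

Mid-depth of clay below the footing base: z = 1.1 + 4.5/2 = 3.35 m.
Stress increase at mid-clay by the 2:1 spreading method:
Δσ = qBL/((B+z)(L+z)) = 136×2.3×2.9/((2.3+3.35)(2.9+3.35)) = 25.688 kPa
Final effective stress: σ'_f = σ'_0 + Δσ = 48.4 + 25.688 = 74.088 kPa.
Normally consolidated clay, so the full stress increment lies on the virgin compression line:
S_c = C_c·H/(1+e₀)·log₁₀(σ'_f/σ'_0) = 0.27×4.5/(1+0.65)×log₁₀(74.088/48.4)
    = 0.73636 × 0.1849 = 0.1362 m

S_c ≈ 136 mm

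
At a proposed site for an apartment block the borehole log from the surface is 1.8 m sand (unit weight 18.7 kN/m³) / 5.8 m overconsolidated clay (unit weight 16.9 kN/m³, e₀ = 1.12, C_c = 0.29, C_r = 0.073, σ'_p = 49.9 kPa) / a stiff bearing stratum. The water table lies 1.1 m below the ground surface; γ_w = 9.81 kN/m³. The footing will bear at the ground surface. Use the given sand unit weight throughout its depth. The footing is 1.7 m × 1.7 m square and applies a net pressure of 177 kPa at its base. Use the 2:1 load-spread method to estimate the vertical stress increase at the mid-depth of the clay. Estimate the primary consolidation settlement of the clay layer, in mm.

Mid-depth of clay below the ground surface: z = 1.8 + 5.8/2 = 4.7 m.
Total vertical stress at mid-clay: σ_v = 18.7×1.8 + 16.9×2.9 = 82.67 kPa.
Pore pressure: u = 9.81×(4.7 − 1.1) = 35.316 kPa.
Initial effective stress: σ'_0 = σ_v − u = 82.67 − 35.316 = 47.354 kPa.
Stress increase at mid-clay by the 2:1 spreading method:
Δσ = qBL/((B+z)(L+z)) = 177×1.7×1.7/((1.7+4.7)(1.7+4.7)) = 12.489 kPa
Final effective stress: σ'_f = 47.354 + 12.489 = 59.843 kPa.
σ'_f = 59.843 > σ'_p = 49.9 kPa, so the stress path crosses the preconsolidation pressure — recompression up to σ'_p, then virgin compression beyond:
S_c = H/(1+e₀)·[C_r·log₁₀(σ'_p/σ'_0) + C_c·log₁₀(σ'_f/σ'_p)]
    = 5.8/2.12 × [0.073×log₁₀(49.9/47.354) + 0.29×log₁₀(59.843/49.9)]
    = 2.7358 × [0.0016603 + 0.022885] = 0.06715 m

S_c ≈ 67.2 mm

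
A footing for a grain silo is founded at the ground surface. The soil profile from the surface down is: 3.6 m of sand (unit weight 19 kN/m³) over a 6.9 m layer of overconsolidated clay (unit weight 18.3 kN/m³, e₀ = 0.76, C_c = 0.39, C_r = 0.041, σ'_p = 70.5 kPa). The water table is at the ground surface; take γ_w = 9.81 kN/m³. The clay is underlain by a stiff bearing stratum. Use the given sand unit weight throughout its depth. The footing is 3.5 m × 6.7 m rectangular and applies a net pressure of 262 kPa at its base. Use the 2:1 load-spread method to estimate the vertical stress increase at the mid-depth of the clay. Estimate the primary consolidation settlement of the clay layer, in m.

Mid-depth of clay below the ground surface: z = 3.6 + 6.9/2 = 7.05 m.
Total vertical stress at mid-clay: σ_v = 19×3.6 + 18.3×3.45 = 131.54 kPa.
Pore pressure: u = 9.81×(7.05 − 0) = 69.16 kPa.
Initial effective stress: σ'_0 = σ_v − u = 131.54 − 69.16 = 62.38 kPa.
Stress increase at mid-clay by the 2:1 spreading method:
Δσ = qBL/((B+z)(L+z)) = 262×3.5×6.7/((3.5+7.05)(6.7+7.05)) = 42.353 kPa
Final effective stress: σ'_f = 62.38 + 42.353 = 104.73 kPa.
σ'_f = 104.73 > σ'_p = 70.5 kPa, so the stress path crosses the preconsolidation pressure — recompression up to σ'_p, then virgin compression beyond:
S_c = H/(1+e₀)·[C_r·log₁₀(σ'_p/σ'_0) + C_c·log₁₀(σ'_f/σ'_p)]
    = 6.9/1.76 × [0.041×log₁₀(70.5/62.38) + 0.39×log₁₀(104.73/70.5)]
    = 3.9205 × [0.0021789 + 0.067034] = 0.2713 m

S_c ≈ 0.271 m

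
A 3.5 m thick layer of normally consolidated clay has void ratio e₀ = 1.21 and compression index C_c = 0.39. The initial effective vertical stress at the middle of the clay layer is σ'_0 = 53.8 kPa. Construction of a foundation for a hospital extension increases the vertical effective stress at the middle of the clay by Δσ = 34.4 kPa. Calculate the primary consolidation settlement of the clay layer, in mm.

S_c ≈ 133 mm

Final effective stress: σ'_f = σ'_0 + Δσ = 53.8 + 34.4 = 88.2 kPa.
Normally consolidated clay, so the full stress increment lies on the virgin compression line:
S_c = C_c·H/(1+e₀)·log₁₀(σ'_f/σ'_0) = 0.39×3.5/(1+1.21)×log₁₀(88.2/53.8)
    = 0.61765 × 0.21469 = 0.1326 m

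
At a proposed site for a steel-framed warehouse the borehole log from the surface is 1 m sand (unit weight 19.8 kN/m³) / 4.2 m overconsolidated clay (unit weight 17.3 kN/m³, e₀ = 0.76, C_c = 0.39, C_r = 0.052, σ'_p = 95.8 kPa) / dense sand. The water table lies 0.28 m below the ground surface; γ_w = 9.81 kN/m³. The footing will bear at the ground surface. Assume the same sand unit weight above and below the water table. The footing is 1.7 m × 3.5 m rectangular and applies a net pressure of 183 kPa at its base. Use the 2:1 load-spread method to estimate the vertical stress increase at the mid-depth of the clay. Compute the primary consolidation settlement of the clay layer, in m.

S_c ≈ 0.0427 m

Mid-depth of clay below the ground surface: z = 1 + 4.2/2 = 3.1 m.
Total vertical stress at mid-clay: σ_v = 19.8×1 + 17.3×2.1 = 56.13 kPa.
Pore pressure: u = 9.81×(3.1 − 0.28) = 27.664 kPa.
Initial effective stress: σ'_0 = σ_v − u = 56.13 − 27.664 = 28.466 kPa.
Stress increase at mid-clay by the 2:1 spreading method:
Δσ = qBL/((B+z)(L+z)) = 183×1.7×3.5/((1.7+3.1)(3.5+3.1)) = 34.37 kPa
Final effective stress: σ'_f = 28.466 + 34.37 = 62.836 kPa.
σ'_f = 62.836 ≤ σ'_p = 95.8 kPa, so the clay remains overconsolidated and only the recompression index applies:
S_c = C_r·H/(1+e₀)·log₁₀(σ'_f/σ'_0) = 0.052×4.2/1.76×log₁₀(62.836/28.466)
    = 0.12409 × 0.34388 = 0.04267 m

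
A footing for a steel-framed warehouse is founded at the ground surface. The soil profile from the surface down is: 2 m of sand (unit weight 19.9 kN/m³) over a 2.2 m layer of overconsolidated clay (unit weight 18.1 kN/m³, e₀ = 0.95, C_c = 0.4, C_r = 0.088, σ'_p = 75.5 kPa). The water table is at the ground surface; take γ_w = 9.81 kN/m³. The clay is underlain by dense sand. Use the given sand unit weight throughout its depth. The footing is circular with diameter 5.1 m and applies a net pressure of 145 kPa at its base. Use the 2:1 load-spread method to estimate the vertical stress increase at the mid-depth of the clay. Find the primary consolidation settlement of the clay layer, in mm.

Mid-depth of clay below the ground surface: z = 2 + 2.2/2 = 3.1 m.
Total vertical stress at mid-clay: σ_v = 19.9×2 + 18.1×1.1 = 59.71 kPa.
Pore pressure: u = 9.81×(3.1 − 0) = 30.411 kPa.
Initial effective stress: σ'_0 = σ_v − u = 59.71 − 30.411 = 29.299 kPa.
Stress increase at mid-clay by the 2:1 spreading method:
Δσ ≈ qD²/(D+z)² = 145×5.1²/(5.1+3.1)² = 56.089 kPa
Final effective stress: σ'_f = 29.299 + 56.089 = 85.388 kPa.
σ'_f = 85.388 > σ'_p = 75.5 kPa, so the stress path crosses the preconsolidation pressure — recompression up to σ'_p, then virgin compression beyond:
S_c = H/(1+e₀)·[C_r·log₁₀(σ'_p/σ'_0) + C_c·log₁₀(σ'_f/σ'_p)]
    = 2.2/1.95 × [0.088×log₁₀(75.5/29.299) + 0.4×log₁₀(85.388/75.5)]
    = 1.1282 × [0.036176 + 0.02138] = 0.06493 m

S_c ≈ 64.9 mm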